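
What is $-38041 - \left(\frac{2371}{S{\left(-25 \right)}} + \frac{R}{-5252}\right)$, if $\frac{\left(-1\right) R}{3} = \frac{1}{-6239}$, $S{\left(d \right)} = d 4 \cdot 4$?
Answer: $- \frac{124630389260103}{3276722800} \approx -38035.0$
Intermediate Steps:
$S{\left(d \right)} = 16 d$ ($S{\left(d \right)} = 4 d 4 = 16 d$)
$R = \frac{3}{6239}$ ($R = - \frac{3}{-6239} = \left(-3\right) \left(- \frac{1}{6239}\right) = \frac{3}{6239} \approx 0.00048085$)
$-38041 - \left(\frac{2371}{S{\left(-25 \right)}} + \frac{R}{-5252}\right) = -38041 - \left(\frac{2371}{16 \left(-25\right)} + \frac{3}{6239 \left(-5252\right)}\right) = -38041 - \left(\frac{2371}{-400} + \frac{3}{6239} \left(- \frac{1}{5252}\right)\right) = -38041 - \left(2371 \left(- \frac{1}{400}\right) - \frac{3}{32767228}\right) = -38041 - \left(- \frac{2371}{400} - \frac{3}{32767228}\right) = -38041 - - \frac{19422774697}{3276722800} = -38041 + \frac{19422774697}{3276722800} = - \frac{124630389260103}{3276722800}$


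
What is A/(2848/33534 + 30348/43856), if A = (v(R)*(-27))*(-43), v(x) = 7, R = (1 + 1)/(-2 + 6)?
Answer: 1494013944276/142823965 ≈ 10461.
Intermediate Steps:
R = 1/2 (R = 2/4 = 2*(1/4) = 1/2 ≈ 0.50000)
A = 8127 (A = (7*(-27))*(-43) = -189*(-43) = 8127)
A/(2848/33534 + 30348/43856) = 8127/(2848/33534 + 30348/43856) = 8127/(2848*(1/33534) + 30348*(1/43856)) = 8127/(1424/16767 + 7587/10964) = 8127/(142823965/183833388) = 8127*(183833388/142823965) = 1494013944276/142823965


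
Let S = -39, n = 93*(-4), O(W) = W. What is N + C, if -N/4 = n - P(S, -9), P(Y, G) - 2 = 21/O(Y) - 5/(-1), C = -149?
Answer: 17743/13 ≈ 1364.8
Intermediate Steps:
n = -372
P(Y, G) = 7 + 21/Y (P(Y, G) = 2 + (21/Y - 5/(-1)) = 2 + (21/Y - 5*(-1)) = 2 + (21/Y + 5) = 2 + (5 + 21/Y) = 7 + 21/Y)
N = 19680/13 (N = -4*(-372 - (7 + 21/(-39))) = -4*(-372 - (7 + 21*(-1/39))) = -4*(-372 - (7 - 7/13)) = -4*(-372 - 1*84/13) = -4*(-372 - 84/13) = -4*(-4920/13) = 19680/13 ≈ 1513.8)
N + C = 19680/13 - 149 = 17743/13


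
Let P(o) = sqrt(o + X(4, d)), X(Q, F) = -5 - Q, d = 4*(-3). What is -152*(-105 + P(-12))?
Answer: 15960 - 152*I*sqrt(21) ≈ 15960.0 - 696.55*I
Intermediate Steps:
d = -12
P(o) = sqrt(-9 + o) (P(o) = sqrt(o + (-5 - 1*4)) = sqrt(o + (-5 - 4)) = sqrt(o - 9) = sqrt(-9 + o))
-152*(-105 + P(-12)) = -152*(-105 + sqrt(-9 - 12)) = -152*(-105 + sqrt(-21)) = -152*(-105 + I*sqrt(21)) = 15960 - 152*I*sqrt(21)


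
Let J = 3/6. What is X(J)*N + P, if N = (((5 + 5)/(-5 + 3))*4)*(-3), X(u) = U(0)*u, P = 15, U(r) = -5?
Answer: -135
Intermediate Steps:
J = 1/2 (J = 3*(1/6) = 1/2 ≈ 0.50000)
X(u) = -5*u
N = 60 (N = ((10/(-2))*4)*(-3) = ((10*(-1/2))*4)*(-3) = -5*4*(-3) = -20*(-3) = 60)
X(J)*N + P = -5*1/2*60 + 15 = -5/2*60 + 15 = -150 + 15 = -135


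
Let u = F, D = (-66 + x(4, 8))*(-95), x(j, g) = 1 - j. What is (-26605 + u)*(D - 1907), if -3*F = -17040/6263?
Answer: -774456429880/6263 ≈ -1.2366e+8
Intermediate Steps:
F = 5680/6263 (F = -(-5680)/6263 = -⅓*(-17040/6263) = 5680/6263 ≈ 0.90691)
D = 6555 (D = (-66 + (1 - 1*4))*(-95) = (-66 + (1 - 4))*(-95) = (-66 - 3)*(-95) = -69*(-95) = 6555)
u = 5680/6263 ≈ 0.90691
(-26605 + u)*(D - 1907) = (-26605 + 5680/6263)*(6555 - 1907) = -166621435/6263*4648 = -774456429880/6263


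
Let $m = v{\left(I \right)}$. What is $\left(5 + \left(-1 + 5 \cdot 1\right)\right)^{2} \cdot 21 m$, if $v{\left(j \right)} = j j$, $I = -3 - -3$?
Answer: $0$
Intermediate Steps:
$I = 0$ ($I = -3 + 3 = 0$)
$v{\left(j \right)} = j^{2}$
$m = 0$ ($m = 0^{2} = 0$)
$\left(5 + \left(-1 + 5 \cdot 1\right)\right)^{2} \cdot 21 m = \left(5 + \left(-1 + 5 \cdot 1\right)\right)^{2} \cdot 21 \cdot 0 = \left(5 + \left(-1 + 5\right)\right)^{2} \cdot 21 \cdot 0 = \left(5 + 4\right)^{2} \cdot 21 \cdot 0 = 9^{2} \cdot 21 \cdot 0 = 81 \cdot 21 \cdot 0 = 1701 \cdot 0 = 0$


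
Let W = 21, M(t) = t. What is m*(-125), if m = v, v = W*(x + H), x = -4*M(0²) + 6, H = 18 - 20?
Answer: -10500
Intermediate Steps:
H = -2
x = 6 (x = -4*0² + 6 = -4*0 + 6 = 0 + 6 = 6)
v = 84 (v = 21*(6 - 2) = 21*4 = 84)
m = 84
m*(-125) = 84*(-125) = -10500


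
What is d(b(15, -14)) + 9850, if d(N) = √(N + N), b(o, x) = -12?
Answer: 9850 + 2*I*√6 ≈ 9850.0 + 4.899*I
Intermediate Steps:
d(N) = √2*√N (d(N) = √(2*N) = √2*√N)
d(b(15, -14)) + 9850 = √2*√(-12) + 9850 = √2*(2*I*√3) + 9850 = 2*I*√6 + 9850 = 9850 + 2*I*√6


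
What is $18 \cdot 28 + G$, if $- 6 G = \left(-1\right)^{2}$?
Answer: $\frac{3023}{6} \approx 503.83$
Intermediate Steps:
$G = - \frac{1}{6}$ ($G = - \frac{\left(-1\right)^{2}}{6} = \left(- \frac{1}{6}\right) 1 = - \frac{1}{6} \approx -0.16667$)
$18 \cdot 28 + G = 18 \cdot 28 - \frac{1}{6} = 504 - \frac{1}{6} = \frac{3023}{6}$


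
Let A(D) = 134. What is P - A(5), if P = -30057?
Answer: -30191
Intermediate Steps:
P - A(5) = -30057 - 1*134 = -30057 - 134 = -30191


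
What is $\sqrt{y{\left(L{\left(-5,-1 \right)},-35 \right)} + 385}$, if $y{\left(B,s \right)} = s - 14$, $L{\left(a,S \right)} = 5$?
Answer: $4 \sqrt{21} \approx 18.33$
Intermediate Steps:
$y{\left(B,s \right)} = -14 + s$
$\sqrt{y{\left(L{\left(-5,-1 \right)},-35 \right)} + 385} = \sqrt{\left(-14 - 35\right) + 385} = \sqrt{-49 + 385} = \sqrt{336} = 4 \sqrt{21}$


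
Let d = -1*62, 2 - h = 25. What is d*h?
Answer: 1426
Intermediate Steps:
h = -23 (h = 2 - 1*25 = 2 - 25 = -23)
d = -62
d*h = -62*(-23) = 1426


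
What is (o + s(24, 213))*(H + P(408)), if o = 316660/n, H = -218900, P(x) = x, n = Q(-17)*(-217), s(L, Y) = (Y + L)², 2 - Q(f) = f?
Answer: -50530235604484/4123 ≈ -1.2256e+10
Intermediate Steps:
Q(f) = 2 - f
s(L, Y) = (L + Y)²
n = -4123 (n = (2 - 1*(-17))*(-217) = (2 + 17)*(-217) = 19*(-217) = -4123)
o = -316660/4123 (o = 316660/(-4123) = 316660*(-1/4123) = -316660/4123 ≈ -76.803)
(o + s(24, 213))*(H + P(408)) = (-316660/4123 + (24 + 213)²)*(-218900 + 408) = (-316660/4123 + 237²)*(-218492) = (-316660/4123 + 56169)*(-218492) = (231268127/4123)*(-218492) = -50530235604484/4123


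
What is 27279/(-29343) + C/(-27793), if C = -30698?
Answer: 47535389/271843333 ≈ 0.17486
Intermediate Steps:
27279/(-29343) + C/(-27793) = 27279/(-29343) - 30698/(-27793) = 27279*(-1/29343) - 30698*(-1/27793) = -9093/9781 + 30698/27793 = 47535389/271843333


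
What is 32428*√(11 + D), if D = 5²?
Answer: 194568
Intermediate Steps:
D = 25
32428*√(11 + D) = 32428*√(11 + 25) = 32428*√36 = 32428*6 = 194568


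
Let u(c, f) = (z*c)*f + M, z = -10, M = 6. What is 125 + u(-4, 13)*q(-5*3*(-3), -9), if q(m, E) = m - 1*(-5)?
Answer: 26425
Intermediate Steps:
q(m, E) = 5 + m (q(m, E) = m + 5 = 5 + m)
u(c, f) = 6 - 10*c*f (u(c, f) = (-10*c)*f + 6 = -10*c*f + 6 = 6 - 10*c*f)
125 + u(-4, 13)*q(-5*3*(-3), -9) = 125 + (6 - 10*(-4)*13)*(5 - 5*3*(-3)) = 125 + (6 + 520)*(5 - 15*(-3)) = 125 + 526*(5 + 45) = 125 + 526*50 = 125 + 26300 = 26425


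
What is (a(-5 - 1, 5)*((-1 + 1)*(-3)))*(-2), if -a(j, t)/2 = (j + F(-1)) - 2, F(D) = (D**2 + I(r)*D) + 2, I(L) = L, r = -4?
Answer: 0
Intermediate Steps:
F(D) = 2 + D**2 - 4*D (F(D) = (D**2 - 4*D) + 2 = 2 + D**2 - 4*D)
a(j, t) = -10 - 2*j (a(j, t) = -2*((j + (2 + (-1)**2 - 4*(-1))) - 2) = -2*((j + (2 + 1 + 4)) - 2) = -2*((j + 7) - 2) = -2*((7 + j) - 2) = -2*(5 + j) = -10 - 2*j)
(a(-5 - 1, 5)*((-1 + 1)*(-3)))*(-2) = ((-10 - 2*(-5 - 1))*((-1 + 1)*(-3)))*(-2) = ((-10 - 2*(-6))*(0*(-3)))*(-2) = ((-10 + 12)*0)*(-2) = (2*0)*(-2) = 0*(-2) = 0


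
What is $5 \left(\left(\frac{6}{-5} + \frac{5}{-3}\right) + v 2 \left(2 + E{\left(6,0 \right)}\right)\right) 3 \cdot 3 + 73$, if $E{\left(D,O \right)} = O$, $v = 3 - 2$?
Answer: $124$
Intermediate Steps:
$v = 1$
$5 \left(\left(\frac{6}{-5} + \frac{5}{-3}\right) + v 2 \left(2 + E{\left(6,0 \right)}\right)\right) 3 \cdot 3 + 73 = 5 \left(\left(\frac{6}{-5} + \frac{5}{-3}\right) + 1 \cdot 2 \left(2 + 0\right)\right) 3 \cdot 3 + 73 = 5 \left(\left(6 \left(- \frac{1}{5}\right) + 5 \left(- \frac{1}{3}\right)\right) + 1 \cdot 2 \cdot 2\right) 9 + 73 = 5 \left(\left(- \frac{6}{5} - \frac{5}{3}\right) + 1 \cdot 4\right) 9 + 73 = 5 \left(- \frac{43}{15} + 4\right) 9 + 73 = 5 \cdot \frac{17}{15} \cdot 9 + 73 = \frac{17}{3} \cdot 9 + 73 = 51 + 73 = 124$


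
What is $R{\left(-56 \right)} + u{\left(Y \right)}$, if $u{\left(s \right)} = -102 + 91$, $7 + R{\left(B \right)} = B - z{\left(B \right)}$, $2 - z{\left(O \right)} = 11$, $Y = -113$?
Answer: $-65$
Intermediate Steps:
$z{\left(O \right)} = -9$ ($z{\left(O \right)} = 2 - 11 = -9$)
$R{\left(B \right)} = 2 + B$ ($R{\left(B \right)} = -7 + \left(B - -9\right) = -7 + \left(B + 9\right) = -7 + \left(9 + B\right) = 2 + B$)
$u{\left(s \right)} = -11$
$R{\left(-56 \right)} + u{\left(Y \right)} = \left(2 - 56\right) - 11 = -54 - 11 = -65$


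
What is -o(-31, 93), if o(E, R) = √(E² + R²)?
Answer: -31*√10 ≈ -98.031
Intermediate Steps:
-o(-31, 93) = -√((-31)² + 93²) = -√(961 + 8649) = -√9610 = -31*√10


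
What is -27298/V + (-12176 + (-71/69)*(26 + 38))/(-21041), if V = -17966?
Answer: 27403846325/13041779907 ≈ 2.1012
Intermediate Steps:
-27298/V + (-12176 + (-71/69)*(26 + 38))/(-21041) = -27298/(-17966) + (-12176 + (-71/69)*(26 + 38))/(-21041) = -27298*(-1/17966) + (-12176 - 71*1/69*64)*(-1/21041) = 13649/8983 + (-12176 - 71/69*64)*(-1/21041) = 13649/8983 + (-12176 - 4544/69)*(-1/21041) = 13649/8983 - 844688/69*(-1/21041) = 13649/8983 + 844688/1451829 = 27403846325/13041779907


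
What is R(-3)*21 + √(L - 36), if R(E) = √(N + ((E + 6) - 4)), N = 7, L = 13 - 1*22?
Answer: 21*√6 + 3*I*√5 ≈ 51.439 + 6.7082*I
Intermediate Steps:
L = -9 (L = 13 - 22 = -9)
R(E) = √(9 + E) (R(E) = √(7 + ((E + 6) - 4)) = √(7 + ((6 + E) - 4)) = √(7 + (2 + E)) = √(9 + E))
R(-3)*21 + √(L - 36) = √(9 - 3)*21 + √(-9 - 36) = √6*21 + √(-45) = 21*√6 + 3*I*√5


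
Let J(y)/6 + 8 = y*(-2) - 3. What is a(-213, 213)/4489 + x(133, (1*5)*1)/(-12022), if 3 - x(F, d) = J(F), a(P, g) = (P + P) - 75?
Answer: -13497207/53966758 ≈ -0.25010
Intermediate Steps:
a(P, g) = -75 + 2*P (a(P, g) = 2*P - 75 = -75 + 2*P)
J(y) = -66 - 12*y (J(y) = -48 + 6*(y*(-2) - 3) = -48 + 6*(-2*y - 3) = -48 + 6*(-3 - 2*y) = -48 + (-18 - 12*y) = -66 - 12*y)
x(F, d) = 69 + 12*F (x(F, d) = 3 - (-66 - 12*F) = 3 + (66 + 12*F) = 69 + 12*F)
a(-213, 213)/4489 + x(133, (1*5)*1)/(-12022) = (-75 + 2*(-213))/4489 + (69 + 12*133)/(-12022) = (-75 - 426)*(1/4489) + (69 + 1596)*(-1/12022) = -501*1/4489 + 1665*(-1/12022) = -501/4489 - 1665/12022 = -13497207/53966758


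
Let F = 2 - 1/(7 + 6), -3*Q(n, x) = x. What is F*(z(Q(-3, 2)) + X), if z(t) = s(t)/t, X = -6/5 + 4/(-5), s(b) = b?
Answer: -25/13 ≈ -1.9231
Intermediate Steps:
Q(n, x) = -x/3
X = -2 (X = -6*⅕ + 4*(-⅕) = -6/5 - ⅘ = -2)
z(t) = 1 (z(t) = t/t = 1)
F = 25/13 (F = 2 - 1/13 = 25/13 ≈ 1.9231)
F*(z(Q(-3, 2)) + X) = 25*(1 - 2)/13 = (25/13)*(-1) = -25/13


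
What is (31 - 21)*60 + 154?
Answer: 754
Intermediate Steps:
(31 - 21)*60 + 154 = 10*60 + 154 = 600 + 154 = 754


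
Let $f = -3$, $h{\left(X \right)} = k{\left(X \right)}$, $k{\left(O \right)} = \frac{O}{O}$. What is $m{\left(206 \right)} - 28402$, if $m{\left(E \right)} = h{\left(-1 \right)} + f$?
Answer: $-28404$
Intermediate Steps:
$k{\left(O \right)} = 1$
$h{\left(X \right)} = 1$
$m{\left(E \right)} = -2$ ($m{\left(E \right)} = 1 - 3 = -2$)
$m{\left(206 \right)} - 28402 = -2 - 28402 = -28404$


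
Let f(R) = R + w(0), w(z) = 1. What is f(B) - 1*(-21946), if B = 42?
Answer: 21989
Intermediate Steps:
f(R) = 1 + R (f(R) = R + 1 = 1 + R)
f(B) - 1*(-21946) = (1 + 42) - 1*(-21946) = 43 + 21946 = 21989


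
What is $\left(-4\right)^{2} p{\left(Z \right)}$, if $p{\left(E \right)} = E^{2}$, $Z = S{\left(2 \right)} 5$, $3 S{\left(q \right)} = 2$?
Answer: $\frac{1600}{9} \approx 177.78$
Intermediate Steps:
$S{\left(q \right)} = \frac{2}{3}$ ($S{\left(q \right)} = \frac{1}{3} \cdot 2 = \frac{2}{3}$)
$Z = \frac{10}{3}$ ($Z = \frac{2}{3} \cdot 5 = \frac{10}{3} \approx 3.3333$)
$\left(-4\right)^{2} p{\left(Z \right)} = \left(-4\right)^{2} \left(\frac{10}{3}\right)^{2} = 16 \cdot \frac{100}{9} = \frac{1600}{9}$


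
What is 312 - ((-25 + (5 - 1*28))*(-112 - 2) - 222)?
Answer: -4938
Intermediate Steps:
312 - ((-25 + (5 - 1*28))*(-112 - 2) - 222) = 312 - ((-25 + (5 - 28))*(-114) - 222) = 312 - ((-25 - 23)*(-114) - 222) = 312 - (-48*(-114) - 222) = 312 - (5472 - 222) = 312 - 1*5250 = 312 - 5250 = -4938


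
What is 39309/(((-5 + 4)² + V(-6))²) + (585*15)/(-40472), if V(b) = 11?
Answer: 66235427/242832 ≈ 272.76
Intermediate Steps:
39309/(((-5 + 4)² + V(-6))²) + (585*15)/(-40472) = 39309/(((-5 + 4)² + 11)²) + (585*15)/(-40472) = 39309/(((-1)² + 11)²) + 8775*(-1/40472) = 39309/((1 + 11)²) - 8775/40472 = 39309/(12²) - 8775/40472 = 39309/144 - 8775/40472 = 39309*(1/144) - 8775/40472 = 13103/48 - 8775/40472 = 66235427/242832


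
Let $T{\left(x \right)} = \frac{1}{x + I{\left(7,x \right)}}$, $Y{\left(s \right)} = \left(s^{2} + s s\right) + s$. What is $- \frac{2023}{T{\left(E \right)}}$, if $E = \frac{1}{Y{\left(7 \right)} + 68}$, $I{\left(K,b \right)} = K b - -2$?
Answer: $- \frac{716142}{173} \approx -4139.5$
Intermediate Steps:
$Y{\left(s \right)} = s + 2 s^{2}$ ($Y{\left(s \right)} = \left(s^{2} + s^{2}\right) + s = 2 s^{2} + s = s + 2 s^{2}$)
$I{\left(K,b \right)} = 2 + K b$ ($I{\left(K,b \right)} = K b + 2 = 2 + K b$)
$E = \frac{1}{173}$ ($E = \frac{1}{7 \left(1 + 2 \cdot 7\right) + 68} = \frac{1}{7 \left(1 + 14\right) + 68} = \frac{1}{7 \cdot 15 + 68} = \frac{1}{105 + 68} = \frac{1}{173} \approx 0.0057803$)
$T{\left(x \right)} = \frac{1}{2 + 8 x}$ ($T{\left(x \right)} = \frac{1}{x + \left(2 + 7 x\right)} = \frac{1}{2 + 8 x}$)
$- \frac{2023}{T{\left(E \right)}} = - \frac{2023}{\frac{1}{2} \frac{1}{1 + 4 \cdot \frac{1}{173}}} = - \frac{2023}{\frac{1}{2} \frac{1}{1 + \frac{4}{173}}} = - \frac{2023}{\frac{1}{2} \frac{1}{\frac{177}{173}}} = - \frac{2023}{\frac{1}{2} \cdot \frac{173}{177}} = - \frac{2023}{\frac{173}{354}} = \left(-2023\right) \frac{354}{173} = - \frac{716142}{173}$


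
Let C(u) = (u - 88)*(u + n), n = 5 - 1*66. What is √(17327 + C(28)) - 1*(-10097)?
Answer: 10097 + √19307 ≈ 10236.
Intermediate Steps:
n = -61 (n = 5 - 66 = -61)
C(u) = (-88 + u)*(-61 + u) (C(u) = (u - 88)*(u - 61) = (-88 + u)*(-61 + u))
√(17327 + C(28)) - 1*(-10097) = √(17327 + (5368 + 28² - 149*28)) - 1*(-10097) = √(17327 + (5368 + 784 - 4172)) + 10097 = √(17327 + 1980) + 10097 = √19307 + 10097 = 10097 + √19307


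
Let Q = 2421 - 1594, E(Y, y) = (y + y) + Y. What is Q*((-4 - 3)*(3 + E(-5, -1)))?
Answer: 23156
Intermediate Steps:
E(Y, y) = Y + 2*y (E(Y, y) = 2*y + Y = Y + 2*y)
Q = 827
Q*((-4 - 3)*(3 + E(-5, -1))) = 827*((-4 - 3)*(3 + (-5 + 2*(-1)))) = 827*(-7*(3 + (-5 - 2))) = 827*(-7*(3 - 7)) = 827*(-7*(-4)) = 827*28 = 23156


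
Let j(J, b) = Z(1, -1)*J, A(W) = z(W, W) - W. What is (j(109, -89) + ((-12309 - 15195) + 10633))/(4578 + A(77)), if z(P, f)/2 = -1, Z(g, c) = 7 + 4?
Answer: -15672/4499 ≈ -3.4834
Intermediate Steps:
Z(g, c) = 11
z(P, f) = -2 (z(P, f) = 2*(-1) = -2)
A(W) = -2 - W
j(J, b) = 11*J
(j(109, -89) + ((-12309 - 15195) + 10633))/(4578 + A(77)) = (11*109 + ((-12309 - 15195) + 10633))/(4578 + (-2 - 1*77)) = (1199 + (-27504 + 10633))/(4578 + (-2 - 77)) = (1199 - 16871)/(4578 - 79) = -15672/4499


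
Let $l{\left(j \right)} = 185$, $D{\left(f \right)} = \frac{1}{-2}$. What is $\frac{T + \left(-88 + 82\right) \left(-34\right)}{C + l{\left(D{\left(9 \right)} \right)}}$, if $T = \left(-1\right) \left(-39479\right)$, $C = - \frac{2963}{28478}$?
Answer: $\frac{1130092474}{5265467} \approx 214.62$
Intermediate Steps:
$D{\left(f \right)} = - \frac{1}{2}$
$C = - \frac{2963}{28478}$ ($C = \left(-2963\right) \frac{1}{28478} = - \frac{2963}{28478} \approx -0.10405$)
$T = 39479$
$\frac{T + \left(-88 + 82\right) \left(-34\right)}{C + l{\left(D{\left(9 \right)} \right)}} = \frac{39479 + \left(-88 + 82\right) \left(-34\right)}{- \frac{2963}{28478} + 185} = \frac{39479 - -204}{\frac{5265467}{28478}} = \left(39479 + 204\right) \frac{28478}{5265467} = 39683 \cdot \frac{28478}{5265467} = \frac{1130092474}{5265467}$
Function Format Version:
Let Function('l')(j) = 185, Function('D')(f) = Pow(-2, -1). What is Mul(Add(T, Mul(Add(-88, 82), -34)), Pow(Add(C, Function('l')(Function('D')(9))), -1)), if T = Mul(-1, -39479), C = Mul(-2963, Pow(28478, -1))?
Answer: Rational(1130092474, 5265467) ≈ 214.62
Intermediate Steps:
Function('D')(f) = Rational(-1, 2)
C = Rational(-2963, 28478) (C = Mul(-2963, Rational(1, 28478)) = Rational(-2963, 28478) ≈ -0.10405)
T = 39479
Mul(Add(T, Mul(Add(-88, 82), -34)), Pow(Add(C, Function('l')(Function('D')(9))), -1)) = Mul(Add(39479, Mul(Add(-88, 82), -34)), Pow(Add(Rational(-2963, 28478), 185), -1)) = Mul(Add(39479, Mul(-6, -34)), Pow(Rational(5265467, 28478), -1)) = Mul(Add(39479, 204), Rational(28478, 5265467)) = Mul(39683, Rational(28478, 5265467)) = Rational(1130092474, 5265467)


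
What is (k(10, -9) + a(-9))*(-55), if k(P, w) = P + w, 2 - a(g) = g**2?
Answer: 4290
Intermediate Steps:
a(g) = 2 - g**2
(k(10, -9) + a(-9))*(-55) = ((10 - 9) + (2 - 1*(-9)**2))*(-55) = (1 + (2 - 1*81))*(-55) = (1 + (2 - 81))*(-55) = (1 - 79)*(-55) = -78*(-55) = 4290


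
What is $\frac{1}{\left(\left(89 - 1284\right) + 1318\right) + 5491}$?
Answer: $\frac{1}{5614} \approx 0.00017813$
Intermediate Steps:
$\frac{1}{\left(\left(89 - 1284\right) + 1318\right) + 5491} = \frac{1}{\left(-1195 + 1318\right) + 5491} = \frac{1}{123 + 5491} = \frac{1}{5614}$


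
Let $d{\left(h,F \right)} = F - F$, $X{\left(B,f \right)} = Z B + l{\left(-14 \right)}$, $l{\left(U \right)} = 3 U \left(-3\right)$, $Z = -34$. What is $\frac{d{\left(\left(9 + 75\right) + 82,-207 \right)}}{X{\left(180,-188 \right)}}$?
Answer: $0$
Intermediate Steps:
$l{\left(U \right)} = - 9 U$
$X{\left(B,f \right)} = 126 - 34 B$ ($X{\left(B,f \right)} = - 34 B - -126 = - 34 B + 126 = 126 - 34 B$)
$d{\left(h,F \right)} = 0$
$\frac{d{\left(\left(9 + 75\right) + 82,-207 \right)}}{X{\left(180,-188 \right)}} = \frac{0}{126 - 6120} = \frac{0}{-5994} = 0 \left(- \frac{1}{5994}\right) = 0$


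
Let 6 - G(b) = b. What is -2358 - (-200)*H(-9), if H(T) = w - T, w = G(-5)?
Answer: 1642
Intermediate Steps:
G(b) = 6 - b
w = 11 (w = 6 - 1*(-5) = 6 + 5 = 11)
H(T) = 11 - T
-2358 - (-200)*H(-9) = -2358 - (-200)*(11 - 1*(-9)) = -2358 - (-200)*(11 + 9) = -2358 - (-200)*20 = -2358 - 1*(-4000) = -2358 + 4000 = 1642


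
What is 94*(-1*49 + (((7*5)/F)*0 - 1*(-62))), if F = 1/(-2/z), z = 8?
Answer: 1222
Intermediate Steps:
F = -4 (F = 1/(-2/8) = 1/(-2*⅛) = 1/(-¼) = -4)
94*(-1*49 + (((7*5)/F)*0 - 1*(-62))) = 94*(-1*49 + (((7*5)/(-4))*0 - 1*(-62))) = 94*(-49 + ((35*(-¼))*0 + 62)) = 94*(-49 + (-35/4*0 + 62)) = 94*(-49 + (0 + 62)) = 94*(-49 + 62) = 94*13 = 1222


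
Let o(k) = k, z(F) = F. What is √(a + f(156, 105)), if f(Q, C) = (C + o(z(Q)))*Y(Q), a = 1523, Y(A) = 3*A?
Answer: √123671 ≈ 351.67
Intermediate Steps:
f(Q, C) = 3*Q*(C + Q) (f(Q, C) = (C + Q)*(3*Q) = 3*Q*(C + Q))
√(a + f(156, 105)) = √(1523 + 3*156*(105 + 156)) = √(1523 + 3*156*261) = √(1523 + 122148) = √123671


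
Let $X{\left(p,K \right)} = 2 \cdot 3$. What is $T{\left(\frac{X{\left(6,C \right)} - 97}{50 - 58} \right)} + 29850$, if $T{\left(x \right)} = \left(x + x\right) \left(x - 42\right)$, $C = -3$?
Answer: $\frac{932905}{32} \approx 29153.0$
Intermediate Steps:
$X{\left(p,K \right)} = 6$
$T{\left(x \right)} = 2 x \left(-42 + x\right)$
$T{\left(\frac{X{\left(6,C \right)} - 97}{50 - 58} \right)} + 29850 = 2 \frac{6 - 97}{50 - 58} \left(-42 + \frac{6 - 97}{50 - 58}\right) + 29850 = 2 \left(- \frac{91}{-8}\right) \left(-42 - \frac{91}{-8}\right) + 29850 = 2 \left(\left(-91\right) \left(- \frac{1}{8}\right)\right) \left(-42 - - \frac{91}{8}\right) + 29850 = 2 \cdot \frac{91}{8} \left(-42 + \frac{91}{8}\right) + 29850 = 2 \cdot \frac{91}{8} \left(- \frac{245}{8}\right) + 29850 = - \frac{22295}{32} + 29850 = \frac{932905}{32}$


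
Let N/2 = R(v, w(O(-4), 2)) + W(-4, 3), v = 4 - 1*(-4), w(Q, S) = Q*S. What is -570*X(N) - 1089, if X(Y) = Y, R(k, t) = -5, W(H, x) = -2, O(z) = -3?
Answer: 6891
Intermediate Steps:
v = 8 (v = 4 + 4 = 8)
N = -14 (N = 2*(-5 - 2) = 2*(-7) = -14)
-570*X(N) - 1089 = -570*(-14) - 1089 = 7980 - 1089 = 6891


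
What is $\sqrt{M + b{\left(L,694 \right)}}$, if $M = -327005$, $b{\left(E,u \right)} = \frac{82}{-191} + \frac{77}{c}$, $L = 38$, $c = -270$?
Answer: $\frac{i \sqrt{96628913313810}}{17190} \approx 571.84 i$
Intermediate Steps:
$b{\left(E,u \right)} = - \frac{36847}{51570}$ ($b{\left(E,u \right)} = \frac{82}{-191} + \frac{77}{-270} = 82 \left(- \frac{1}{191}\right) + 77 \left(- \frac{1}{270}\right) = - \frac{82}{191} - \frac{77}{270} = - \frac{36847}{51570}$)
$\sqrt{M + b{\left(L,694 \right)}} = \sqrt{-327005 - \frac{36847}{51570}} = \sqrt{- \frac{16863684697}{51570}} = \frac{i \sqrt{96628913313810}}{17190}$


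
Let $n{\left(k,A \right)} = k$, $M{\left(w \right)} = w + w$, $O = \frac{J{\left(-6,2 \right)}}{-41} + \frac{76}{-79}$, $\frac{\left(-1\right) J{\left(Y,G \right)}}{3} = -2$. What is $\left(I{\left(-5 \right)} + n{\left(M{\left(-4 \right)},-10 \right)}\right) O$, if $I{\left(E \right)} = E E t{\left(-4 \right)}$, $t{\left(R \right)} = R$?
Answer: $\frac{387720}{3239} \approx 119.7$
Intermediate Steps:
$J{\left(Y,G \right)} = 6$ ($J{\left(Y,G \right)} = \left(-3\right) \left(-2\right) = 6$)
$O = - \frac{3590}{3239}$ ($O = \frac{6}{-41} + \frac{76}{-79} = 6 \left(- \frac{1}{41}\right) + 76 \left(- \frac{1}{79}\right) = - \frac{6}{41} - \frac{76}{79} = - \frac{3590}{3239} \approx -1.1084$)
$M{\left(w \right)} = 2 w$
$I{\left(E \right)} = - 4 E^{2}$ ($I{\left(E \right)} = E E \left(-4\right) = E^{2} \left(-4\right) = - 4 E^{2}$)
$\left(I{\left(-5 \right)} + n{\left(M{\left(-4 \right)},-10 \right)}\right) O = \left(- 4 \left(-5\right)^{2} + 2 \left(-4\right)\right) \left(- \frac{3590}{3239}\right) = \left(\left(-4\right) 25 - 8\right) \left(- \frac{3590}{3239}\right) = \left(-100 - 8\right) \left(- \frac{3590}{3239}\right) = \left(-108\right) \left(- \frac{3590}{3239}\right) = \frac{387720}{3239}$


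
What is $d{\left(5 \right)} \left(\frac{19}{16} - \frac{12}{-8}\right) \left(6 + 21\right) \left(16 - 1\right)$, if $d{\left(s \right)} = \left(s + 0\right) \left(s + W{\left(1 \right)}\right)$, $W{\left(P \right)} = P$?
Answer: $\frac{261225}{8} \approx 32653.0$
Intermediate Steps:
$d{\left(s \right)} = s \left(1 + s\right)$ ($d{\left(s \right)} = \left(s + 0\right) \left(s + 1\right) = s \left(1 + s\right)$)
$d{\left(5 \right)} \left(\frac{19}{16} - \frac{12}{-8}\right) \left(6 + 21\right) \left(16 - 1\right) = 5 \left(1 + 5\right) \left(\frac{19}{16} - \frac{12}{-8}\right) \left(6 + 21\right) \left(16 - 1\right) = 5 \cdot 6 \left(19 \cdot \frac{1}{16} - - \frac{3}{2}\right) 27 \cdot 15 = 30 \left(\frac{19}{16} + \frac{3}{2}\right) 405 = 30 \cdot \frac{43}{16} \cdot 405 = \frac{645}{8} \cdot 405 = \frac{261225}{8}$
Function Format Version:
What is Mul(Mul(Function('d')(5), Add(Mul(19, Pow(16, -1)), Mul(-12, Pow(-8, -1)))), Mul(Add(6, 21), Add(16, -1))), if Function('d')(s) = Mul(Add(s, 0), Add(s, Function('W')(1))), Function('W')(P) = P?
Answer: Rational(261225, 8) ≈ 32653.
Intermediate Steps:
Function('d')(s) = Mul(s, Add(1, s)) (Function('d')(s) = Mul(Add(s, 0), Add(s, 1)) = Mul(s, Add(1, s)))
Mul(Mul(Function('d')(5), Add(Mul(19, Pow(16, -1)), Mul(-12, Pow(-8, -1)))), Mul(Add(6, 21), Add(16, -1))) = Mul(Mul(Mul(5, Add(1, 5)), Add(Mul(19, Pow(16, -1)), Mul(-12, Pow(-8, -1)))), Mul(Add(6, 21), Add(16, -1))) = Mul(Mul(Mul(5, 6), Add(Mul(19, Rational(1, 16)), Mul(-12, Rational(-1, 8)))), Mul(27, 15)) = Mul(Mul(30, Add(Rational(19, 16), Rational(3, 2))), 405) = Mul(Mul(30, Rational(43, 16)), 405) = Mul(Rational(645, 8), 405) = Rational(261225, 8)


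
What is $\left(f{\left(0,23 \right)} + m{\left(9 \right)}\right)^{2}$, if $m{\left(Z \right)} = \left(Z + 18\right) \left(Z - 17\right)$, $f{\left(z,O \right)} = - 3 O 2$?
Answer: $125316$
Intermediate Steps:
$f{\left(z,O \right)} = - 6 O$ ($f{\left(z,O \right)} = - 3 \cdot 2 O = - 6 O$)
$m{\left(Z \right)} = \left(-17 + Z\right) \left(18 + Z\right)$ ($m{\left(Z \right)} = \left(18 + Z\right) \left(-17 + Z\right) = \left(-17 + Z\right) \left(18 + Z\right)$)
$\left(f{\left(0,23 \right)} + m{\left(9 \right)}\right)^{2} = \left(\left(-6\right) 23 + \left(-306 + 9 + 9^{2}\right)\right)^{2} = \left(-138 + \left(-306 + 9 + 81\right)\right)^{2} = \left(-138 - 216\right)^{2} = \left(-354\right)^{2} = 125316$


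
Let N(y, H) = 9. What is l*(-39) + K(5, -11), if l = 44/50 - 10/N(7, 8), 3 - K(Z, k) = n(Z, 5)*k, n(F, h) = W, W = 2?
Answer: 2551/75 ≈ 34.013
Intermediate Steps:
n(F, h) = 2
K(Z, k) = 3 - 2*k
l = -52/225 (l = 44/50 - 10/9 = 44*(1/50) - 10*1/9 = 22/25 - 10/9 = -52/225 ≈ -0.23111)
l*(-39) + K(5, -11) = -52/225*(-39) + (3 - 2*(-11)) = 676/75 + (3 + 22) = 676/75 + 25 = 2551/75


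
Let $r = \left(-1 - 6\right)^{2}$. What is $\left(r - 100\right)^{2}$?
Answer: $2601$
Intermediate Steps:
$r = 49$ ($r = \left(-7\right)^{2} = 49$)
$\left(r - 100\right)^{2} = \left(49 - 100\right)^{2} = \left(-51\right)^{2} = 2601$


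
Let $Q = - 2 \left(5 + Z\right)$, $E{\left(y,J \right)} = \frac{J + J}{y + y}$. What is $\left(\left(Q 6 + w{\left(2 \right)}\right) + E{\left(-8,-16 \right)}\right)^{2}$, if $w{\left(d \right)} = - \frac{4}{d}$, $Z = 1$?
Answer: $5184$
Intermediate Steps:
$E{\left(y,J \right)} = \frac{J}{y}$ ($E{\left(y,J \right)} = \frac{2 J}{2 y} = 2 J \frac{1}{2 y} = \frac{J}{y}$)
$Q = -12$ ($Q = - 2 \left(5 + 1\right) = \left(-2\right) 6 = -12$)
$\left(\left(Q 6 + w{\left(2 \right)}\right) + E{\left(-8,-16 \right)}\right)^{2} = \left(\left(\left(-12\right) 6 - \frac{4}{2}\right) - \frac{16}{-8}\right)^{2} = \left(\left(-72 - 2\right) - -2\right)^{2} = \left(\left(-72 - 2\right) + 2\right)^{2} = \left(-74 + 2\right)^{2} = \left(-72\right)^{2} = 5184$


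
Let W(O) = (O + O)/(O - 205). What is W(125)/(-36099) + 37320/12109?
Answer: 10778020165/3496982328 ≈ 3.0821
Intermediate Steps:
W(O) = 2*O/(-205 + O) (W(O) = (2*O)/(-205 + O) = 2*O/(-205 + O))
W(125)/(-36099) + 37320/12109 = (2*125/(-205 + 125))/(-36099) + 37320/12109 = (2*125/(-80))*(-1/36099) + 37320*(1/12109) = (2*125*(-1/80))*(-1/36099) + 37320/12109 = -25/8*(-1/36099) + 37320/12109 = 25/288792 + 37320/12109 = 10778020165/3496982328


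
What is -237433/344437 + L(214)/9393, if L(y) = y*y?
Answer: 13543628683/3235296741 ≈ 4.1862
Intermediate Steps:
L(y) = y²
-237433/344437 + L(214)/9393 = -237433/344437 + 214²/9393 = -237433*1/344437 + 45796*(1/9393) = -237433/344437 + 45796/9393 = 13543628683/3235296741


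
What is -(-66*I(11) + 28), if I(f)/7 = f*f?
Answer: 55874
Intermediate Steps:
I(f) = 7*f**2 (I(f) = 7*(f*f) = 7*f**2)
-(-66*I(11) + 28) = -(-462*11**2 + 28) = -(-462*121 + 28) = -(-66*847 + 28) = -(-55902 + 28) = -1*(-55874) = 55874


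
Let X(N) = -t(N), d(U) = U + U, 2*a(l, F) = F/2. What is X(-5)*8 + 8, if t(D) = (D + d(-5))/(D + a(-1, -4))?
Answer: -12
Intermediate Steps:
a(l, F) = F/4 (a(l, F) = (F/2)/2 = F/4)
d(U) = 2*U
t(D) = (-10 + D)/(-1 + D) (t(D) = (D + 2*(-5))/(D + (¼)*(-4)) = (D - 10)/(D - 1) = (-10 + D)/(-1 + D))
X(N) = -(-10 + N)/(-1 + N)
X(-5)*8 + 8 = ((10 - 1*(-5))/(-1 - 5))*8 + 8 = ((10 + 5)/(-6))*8 + 8 = -⅙*15*8 + 8 = -5/2*8 + 8 = -20 + 8 = -12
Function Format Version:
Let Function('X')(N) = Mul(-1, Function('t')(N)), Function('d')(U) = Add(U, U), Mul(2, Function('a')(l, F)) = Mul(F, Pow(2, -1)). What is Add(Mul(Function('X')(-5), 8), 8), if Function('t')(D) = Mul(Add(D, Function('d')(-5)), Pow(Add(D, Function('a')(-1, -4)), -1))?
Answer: -12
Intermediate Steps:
Function('a')(l, F) = Mul(Rational(1, 4), F) (Function('a')(l, F) = Mul(Rational(1, 2), Mul(F, Pow(2, -1))) = Mul(Rational(1, 2), Mul(F, Rational(1, 2))) = Mul(Rational(1, 2), Mul(Rational(1, 2), F)) = Mul(Rational(1, 4), F))
Function('d')(U) = Mul(2, U)
Function('t')(D) = Mul(Pow(Add(-1, D), -1), Add(-10, D)) (Function('t')(D) = Mul(Add(D, Mul(2, -5)), Pow(Add(D, Mul(Rational(1, 4), -4)), -1)) = Mul(Add(D, -10), Pow(Add(D, -1), -1)) = Mul(Add(-10, D), Pow(Add(-1, D), -1)) = Mul(Pow(Add(-1, D), -1), Add(-10, D)))
Function('X')(N) = Mul(-1, Pow(Add(-1, N), -1), Add(-10, N)) (Function('X')(N) = Mul(-1, Mul(Pow(Add(-1, N), -1), Add(-10, N))) = Mul(-1, Pow(Add(-1, N), -1), Add(-10, N)))
Add(Mul(Function('X')(-5), 8), 8) = Add(Mul(Mul(Pow(Add(-1, -5), -1), Add(10, Mul(-1, -5))), 8), 8) = Add(Mul(Mul(Pow(-6, -1), Add(10, 5)), 8), 8) = Add(Mul(Mul(Rational(-1, 6), 15), 8), 8) = Add(Mul(Rational(-5, 2), 8), 8) = Add(-20, 8) = -12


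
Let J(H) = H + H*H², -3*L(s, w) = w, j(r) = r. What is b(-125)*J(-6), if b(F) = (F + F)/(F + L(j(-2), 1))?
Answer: -41625/94 ≈ -442.82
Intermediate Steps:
L(s, w) = -w/3
b(F) = 2*F/(-⅓ + F) (b(F) = (F + F)/(F - ⅓*1) = (2*F)/(F - ⅓) = (2*F)/(-⅓ + F) = 2*F/(-⅓ + F))
J(H) = H + H³
b(-125)*J(-6) = (6*(-125)/(-1 + 3*(-125)))*(-6 + (-6)³) = (6*(-125)/(-1 - 375))*(-6 - 216) = (6*(-125)/(-376))*(-222) = (6*(-125)*(-1/376))*(-222) = (375/188)*(-222) = -41625/94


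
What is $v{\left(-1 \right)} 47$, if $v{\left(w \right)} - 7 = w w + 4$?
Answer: $564$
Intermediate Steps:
$v{\left(w \right)} = 11 + w^{2}$ ($v{\left(w \right)} = 7 + \left(w w + 4\right) = 7 + \left(w^{2} + 4\right) = 7 + \left(4 + w^{2}\right) = 11 + w^{2}$)
$v{\left(-1 \right)} 47 = \left(11 + \left(-1\right)^{2}\right) 47 = \left(11 + 1\right) 47 = 12 \cdot 47 = 564$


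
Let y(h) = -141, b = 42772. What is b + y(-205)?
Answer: 42631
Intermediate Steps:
b + y(-205) = 42772 - 141 = 42631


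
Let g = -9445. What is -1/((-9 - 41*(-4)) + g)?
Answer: 1/9290 ≈ 0.00010764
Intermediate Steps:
-1/((-9 - 41*(-4)) + g) = -1/((-9 - 41*(-4)) - 9445) = -1/((-9 + 164) - 9445) = -1/(155 - 9445) = -1/(-9290) = -1*(-1/9290) = 1/9290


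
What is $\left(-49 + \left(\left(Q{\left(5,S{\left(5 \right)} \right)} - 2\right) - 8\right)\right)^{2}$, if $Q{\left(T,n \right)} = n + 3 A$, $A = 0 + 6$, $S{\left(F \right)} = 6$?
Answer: $1225$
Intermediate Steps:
$A = 6$
$Q{\left(T,n \right)} = 18 + n$ ($Q{\left(T,n \right)} = n + 3 \cdot 6 = n + 18 = 18 + n$)
$\left(-49 + \left(\left(Q{\left(5,S{\left(5 \right)} \right)} - 2\right) - 8\right)\right)^{2} = \left(-49 + \left(\left(\left(18 + 6\right) - 2\right) - 8\right)\right)^{2} = \left(-49 + \left(\left(24 - 2\right) - 8\right)\right)^{2} = \left(-49 + \left(22 - 8\right)\right)^{2} = \left(-49 + 14\right)^{2} = \left(-35\right)^{2} = 1225$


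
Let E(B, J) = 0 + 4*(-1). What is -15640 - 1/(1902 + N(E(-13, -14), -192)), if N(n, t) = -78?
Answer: -28527361/1824 ≈ -15640.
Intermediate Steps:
E(B, J) = -4 (E(B, J) = 0 - 4 = -4)
-15640 - 1/(1902 + N(E(-13, -14), -192)) = -15640 - 1/(1902 - 78) = -15640 - 1/1824 = -28527361/1824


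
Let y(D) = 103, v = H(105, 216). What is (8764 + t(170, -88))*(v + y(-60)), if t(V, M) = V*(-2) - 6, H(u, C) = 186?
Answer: 2432802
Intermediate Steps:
v = 186
t(V, M) = -6 - 2*V (t(V, M) = -2*V - 6 = -6 - 2*V)
(8764 + t(170, -88))*(v + y(-60)) = (8764 + (-6 - 2*170))*(186 + 103) = (8764 + (-6 - 340))*289 = (8764 - 346)*289 = 8418*289 = 2432802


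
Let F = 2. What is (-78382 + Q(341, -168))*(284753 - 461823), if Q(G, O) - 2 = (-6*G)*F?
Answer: 14603317040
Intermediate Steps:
Q(G, O) = 2 - 12*G (Q(G, O) = 2 - 6*G*2 = 2 - 12*G)
(-78382 + Q(341, -168))*(284753 - 461823) = (-78382 + (2 - 12*341))*(284753 - 461823) = (-78382 + (2 - 4092))*(-177070) = (-78382 - 4090)*(-177070) = -82472*(-177070) = 14603317040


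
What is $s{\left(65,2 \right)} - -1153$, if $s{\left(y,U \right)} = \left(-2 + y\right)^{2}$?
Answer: $5122$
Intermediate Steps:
$s{\left(65,2 \right)} - -1153 = \left(-2 + 65\right)^{2} - -1153 = 63^{2} + 1153 = 3969 + 1153 = 5122$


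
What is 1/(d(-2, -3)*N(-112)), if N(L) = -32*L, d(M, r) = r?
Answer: -1/10752 ≈ -9.3006e-5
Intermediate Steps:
1/(d(-2, -3)*N(-112)) = 1/(-(-96)*(-112)) = 1/(-3*3584) = 1/(-10752) = -1/10752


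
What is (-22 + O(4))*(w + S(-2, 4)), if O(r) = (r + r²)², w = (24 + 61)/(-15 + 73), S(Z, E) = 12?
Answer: 147609/29 ≈ 5090.0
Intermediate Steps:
w = 85/58 ≈ 1.4655
(-22 + O(4))*(w + S(-2, 4)) = (-22 + 4²*(1 + 4)²)*(85/58 + 12) = (-22 + 16*5²)*(781/58) = (-22 + 16*25)*(781/58) = (-22 + 400)*(781/58) = 378*(781/58) = 147609/29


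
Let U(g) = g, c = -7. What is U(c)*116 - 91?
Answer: -903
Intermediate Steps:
U(c)*116 - 91 = -7*116 - 91 = -812 - 91 = -903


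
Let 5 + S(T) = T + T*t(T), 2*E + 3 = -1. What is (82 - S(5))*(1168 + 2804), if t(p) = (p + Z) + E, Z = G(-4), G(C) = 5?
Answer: 166824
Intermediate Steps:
Z = 5
E = -2 (E = -3/2 + (1/2)*(-1) = -3/2 - 1/2 = -2)
t(p) = 3 + p (t(p) = (p + 5) - 2 = (5 + p) - 2 = 3 + p)
S(T) = -5 + T + T*(3 + T) (S(T) = -5 + (T + T*(3 + T)) = -5 + T + T*(3 + T))
(82 - S(5))*(1168 + 2804) = (82 - (-5 + 5 + 5*(3 + 5)))*(1168 + 2804) = (82 - (-5 + 5 + 5*8))*3972 = (82 - (-5 + 5 + 40))*3972 = (82 - 1*40)*3972 = (82 - 40)*3972 = 42*3972 = 166824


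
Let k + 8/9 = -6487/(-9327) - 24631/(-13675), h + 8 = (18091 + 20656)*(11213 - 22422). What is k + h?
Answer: -166186417115783339/382640175 ≈ -4.3432e+8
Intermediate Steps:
h = -434315131 (h = -8 + (18091 + 20656)*(11213 - 22422) = -8 + 38747*(-11209) = -8 - 434315123 = -434315131)
k = 615204586/382640175 (k = -8/9 + (-6487/(-9327) - 24631/(-13675)) = -8/9 + (-6487*(-1/9327) - 24631*(-1/13675)) = -8/9 + (6487/9327 + 24631/13675) = -8/9 + 318443062/127546725 = 615204586/382640175 ≈ 1.6078)
k + h = 615204586/382640175 - 434315131 = -166186417115783339/382640175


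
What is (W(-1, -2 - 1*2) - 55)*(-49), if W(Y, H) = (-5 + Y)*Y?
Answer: 2401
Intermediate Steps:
W(Y, H) = Y*(-5 + Y)
(W(-1, -2 - 1*2) - 55)*(-49) = (-(-5 - 1) - 55)*(-49) = (-1*(-6) - 55)*(-49) = (6 - 55)*(-49) = -49*(-49) = 2401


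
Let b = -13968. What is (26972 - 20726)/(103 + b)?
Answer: -6246/13865 ≈ -0.45049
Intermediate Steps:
(26972 - 20726)/(103 + b) = (26972 - 20726)/(103 - 13968) = 6246/(-13865) = 6246*(-1/13865) = -6246/13865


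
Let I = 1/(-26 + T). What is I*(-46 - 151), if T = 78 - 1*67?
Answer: 197/15 ≈ 13.133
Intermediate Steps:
T = 11 (T = 78 - 67 = 11)
I = -1/15 (I = 1/(-26 + 11) = 1/(-15) = -1/15 ≈ -0.066667)
I*(-46 - 151) = -(-46 - 151)/15 = -1/15*(-197) = 197/15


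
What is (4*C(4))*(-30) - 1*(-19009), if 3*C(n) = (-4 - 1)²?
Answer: 18009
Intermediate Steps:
C(n) = 25/3 (C(n) = (-4 - 1)²/3 = (⅓)*(-5)² = (⅓)*25 = 25/3)
(4*C(4))*(-30) - 1*(-19009) = (4*(25/3))*(-30) - 1*(-19009) = (100/3)*(-30) + 19009 = -1000 + 19009 = 18009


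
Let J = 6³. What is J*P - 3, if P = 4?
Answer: 861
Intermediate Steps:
J = 216
J*P - 3 = 216*4 - 3 = 864 - 3 = 861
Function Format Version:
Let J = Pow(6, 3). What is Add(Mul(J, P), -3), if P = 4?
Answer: 861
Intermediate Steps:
J = 216
Add(Mul(J, P), -3) = Add(Mul(216, 4), -3) = Add(864, -3) = 861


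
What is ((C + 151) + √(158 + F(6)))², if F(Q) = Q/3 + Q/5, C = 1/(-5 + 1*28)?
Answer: 60769754/2645 + 6948*√4030/115 ≈ 26811.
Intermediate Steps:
C = 1/23 (C = 1/(-5 + 28) = 1/23 ≈ 0.043478)
F(Q) = 8*Q/15 (F(Q) = Q*(⅓) + Q*(⅕) = Q/3 + Q/5 = 8*Q/15)
((C + 151) + √(158 + F(6)))² = ((1/23 + 151) + √(158 + (8/15)*6))² = (3474/23 + √(158 + 16/5))² = (3474/23 + √(806/5))² = (3474/23 + √4030/5)²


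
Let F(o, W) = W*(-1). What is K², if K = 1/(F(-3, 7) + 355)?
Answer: 1/121104 ≈ 8.2574e-6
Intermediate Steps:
F(o, W) = -W
K = 1/348 (K = 1/(-1*7 + 355) = 1/(-7 + 355) = 1/348 ≈ 0.0028736)
K² = (1/348)² = 1/121104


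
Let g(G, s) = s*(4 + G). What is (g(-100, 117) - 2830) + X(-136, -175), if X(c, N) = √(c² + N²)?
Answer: -14062 + √49121 ≈ -13840.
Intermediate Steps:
X(c, N) = √(N² + c²)
(g(-100, 117) - 2830) + X(-136, -175) = (117*(4 - 100) - 2830) + √((-175)² + (-136)²) = (117*(-96) - 2830) + √(30625 + 18496) = (-11232 - 2830) + √49121 = -14062 + √49121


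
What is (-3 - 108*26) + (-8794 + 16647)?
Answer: 5042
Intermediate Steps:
(-3 - 108*26) + (-8794 + 16647) = (-3 - 2808) + 7853 = -2811 + 7853 = 5042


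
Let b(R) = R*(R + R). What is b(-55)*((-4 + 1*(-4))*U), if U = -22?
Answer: 1064800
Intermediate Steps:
b(R) = 2*R**2 (b(R) = R*(2*R) = 2*R**2)
b(-55)*((-4 + 1*(-4))*U) = (2*(-55)**2)*((-4 + 1*(-4))*(-22)) = (2*3025)*((-4 - 4)*(-22)) = 6050*(-8*(-22)) = 6050*176 = 1064800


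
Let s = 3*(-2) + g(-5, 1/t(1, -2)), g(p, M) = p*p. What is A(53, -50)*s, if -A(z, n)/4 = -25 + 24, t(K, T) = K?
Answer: 76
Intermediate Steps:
A(z, n) = 4 (A(z, n) = -4*(-25 + 24) = -4*(-1) = 4)
g(p, M) = p²
s = 19 (s = 3*(-2) + (-5)² = -6 + 25 = 19)
A(53, -50)*s = 4*19 = 76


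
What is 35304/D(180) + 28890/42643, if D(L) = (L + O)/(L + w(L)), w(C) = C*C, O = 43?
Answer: 49048169260230/9509389 ≈ 5.1579e+6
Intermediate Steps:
w(C) = C²
D(L) = (43 + L)/(L + L²) (D(L) = (L + 43)/(L + L²) = (43 + L)/(L + L²))
35304/D(180) + 28890/42643 = 35304/(((43 + 180)/(180*(1 + 180)))) + 28890/42643 = 35304/(((1/180)*223/181)) + 28890*(1/42643) = 35304/(((1/180)*(1/181)*223)) + 28890/42643 = 35304/(223/32580) + 28890/42643 = 35304*(32580/223) + 28890/42643 = 1150204320/223 + 28890/42643 = 49048169260230/9509389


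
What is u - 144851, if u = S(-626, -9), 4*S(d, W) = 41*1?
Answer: -579363/4 ≈ -1.4484e+5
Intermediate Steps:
S(d, W) = 41/4 (S(d, W) = (41*1)/4 = (¼)*41 = 41/4)
u = 41/4 ≈ 10.250
u - 144851 = 41/4 - 144851 = -579363/4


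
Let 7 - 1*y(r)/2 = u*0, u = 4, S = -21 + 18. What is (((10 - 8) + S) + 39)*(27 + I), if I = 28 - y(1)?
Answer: 1558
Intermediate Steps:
S = -3
y(r) = 14 (y(r) = 14 - 8*0 = 14 - 2*0 = 14 + 0 = 14)
I = 14 (I = 28 - 1*14 = 28 - 14 = 14)
(((10 - 8) + S) + 39)*(27 + I) = (((10 - 8) - 3) + 39)*(27 + 14) = ((2 - 3) + 39)*41 = (-1 + 39)*41 = 38*41 = 1558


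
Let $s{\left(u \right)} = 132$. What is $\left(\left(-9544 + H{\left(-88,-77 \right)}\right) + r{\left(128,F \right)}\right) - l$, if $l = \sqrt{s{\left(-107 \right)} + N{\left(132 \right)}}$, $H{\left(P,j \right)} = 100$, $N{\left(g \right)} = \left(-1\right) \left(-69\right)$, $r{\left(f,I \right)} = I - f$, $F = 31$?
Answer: $-9541 - \sqrt{201} \approx -9555.2$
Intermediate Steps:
$N{\left(g \right)} = 69$
$l = \sqrt{201}$ ($l = \sqrt{132 + 69} = \sqrt{201} \approx 14.177$)
$\left(\left(-9544 + H{\left(-88,-77 \right)}\right) + r{\left(128,F \right)}\right) - l = \left(\left(-9544 + 100\right) + \left(31 - 128\right)\right) - \sqrt{201} = \left(-9444 + \left(31 - 128\right)\right) - \sqrt{201} = \left(-9444 - 97\right) - \sqrt{201} = -9541 - \sqrt{201}$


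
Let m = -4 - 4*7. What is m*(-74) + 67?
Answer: 2435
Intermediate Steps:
m = -32 (m = -4 - 28 = -32)
m*(-74) + 67 = -32*(-74) + 67 = 2368 + 67 = 2435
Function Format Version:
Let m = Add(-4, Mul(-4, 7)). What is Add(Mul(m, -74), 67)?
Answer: 2435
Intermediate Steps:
m = -32 (m = Add(-4, -28) = -32)
Add(Mul(m, -74), 67) = Add(Mul(-32, -74), 67) = Add(2368, 67) = 2435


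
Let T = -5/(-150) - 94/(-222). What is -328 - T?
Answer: -121529/370 ≈ -328.46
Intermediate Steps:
T = 169/370 (T = -5*(-1/150) - 94*(-1/222) = 1/30 + 47/111 = 169/370 ≈ 0.45676)
-328 - T = -328 - 1*169/370 = -328 - 169/370 = -121529/370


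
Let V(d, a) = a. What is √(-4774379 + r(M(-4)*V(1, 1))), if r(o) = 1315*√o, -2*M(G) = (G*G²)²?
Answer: √(-4774379 + 42080*I*√2) ≈ 13.62 + 2185.1*I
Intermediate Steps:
M(G) = -G⁶/2
√(-4774379 + r(M(-4)*V(1, 1))) = √(-4774379 + 1315*√(-½*(-4)⁶*1)) = √(-4774379 + 1315*√(-½*4096*1)) = √(-4774379 + 1315*√(-2048*1)) = √(-4774379 + 1315*√(-2048)) = √(-4774379 + 1315*(32*I*√2)) = √(-4774379 + 42080*I*√2)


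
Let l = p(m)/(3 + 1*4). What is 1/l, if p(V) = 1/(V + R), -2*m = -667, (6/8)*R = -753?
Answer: -9387/2 ≈ -4693.5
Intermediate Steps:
R = -1004 (R = (4/3)*(-753) = -1004)
m = 667/2 (m = -½*(-667) = 667/2 ≈ 333.50)
p(V) = 1/(-1004 + V) (p(V) = 1/(V - 1004) = 1/(-1004 + V))
l = -2/9387 (l = 1/((3 + 1*4)*(-1004 + 667/2)) = 1/((3 + 4)*(-1341/2)) = -2/1341/7 = (⅐)*(-2/1341) = -2/9387 ≈ -0.00021306)
1/l = 1/(-2/9387) = -9387/2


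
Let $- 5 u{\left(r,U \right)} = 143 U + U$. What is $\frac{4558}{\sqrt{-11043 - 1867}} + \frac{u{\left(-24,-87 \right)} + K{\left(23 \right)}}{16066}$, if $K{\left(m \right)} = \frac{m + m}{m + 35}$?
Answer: $\frac{363427}{2329570} - \frac{2279 i \sqrt{12910}}{6455} \approx 0.15601 - 40.115 i$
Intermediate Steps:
$u{\left(r,U \right)} = - \frac{144 U}{5}$ ($u{\left(r,U \right)} = - \frac{143 U + U}{5} = - \frac{144 U}{5}$)
$K{\left(m \right)} = \frac{2 m}{35 + m}$
$\frac{4558}{\sqrt{-11043 - 1867}} + \frac{u{\left(-24,-87 \right)} + K{\left(23 \right)}}{16066} = \frac{4558}{\sqrt{-11043 - 1867}} + \frac{\left(- \frac{144}{5}\right) \left(-87\right) + 2 \cdot 23 \frac{1}{35 + 23}}{16066} = \frac{4558}{\sqrt{-12910}} + \left(\frac{12528}{5} + 2 \cdot 23 \cdot \frac{1}{58}\right) \frac{1}{16066} = \frac{4558}{i \sqrt{12910}} + \left(\frac{12528}{5} + 2 \cdot 23 \cdot \frac{1}{58}\right) \frac{1}{16066} = 4558 \left(- \frac{i \sqrt{12910}}{12910}\right) + \left(\frac{12528}{5} + \frac{23}{29}\right) \frac{1}{16066} = - \frac{2279 i \sqrt{12910}}{6455} + \frac{363427}{145} \cdot \frac{1}{16066} = - \frac{2279 i \sqrt{12910}}{6455} + \frac{363427}{2329570} = \frac{363427}{2329570} - \frac{2279 i \sqrt{12910}}{6455}$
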